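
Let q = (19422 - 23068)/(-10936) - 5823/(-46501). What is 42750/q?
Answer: 10869934257000/116611487 ≈ 93215.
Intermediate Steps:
q = 116611487/254267468 (q = -3646*(-1/10936) - 5823*(-1/46501) = 1823/5468 + 5823/46501 = 116611487/254267468 ≈ 0.45862)
42750/q = 42750/(116611487/254267468) = 42750*(254267468/116611487) = 10869934257000/116611487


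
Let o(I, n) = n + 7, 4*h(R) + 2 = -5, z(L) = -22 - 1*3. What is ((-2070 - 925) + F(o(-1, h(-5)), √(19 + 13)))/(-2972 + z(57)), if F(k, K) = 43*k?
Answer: 11077/11988 ≈ 0.92401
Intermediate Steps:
z(L) = -25 (z(L) = -22 - 3 = -25)
h(R) = -7/4 (h(R) = -½ + (¼)*(-5) = -½ - 5/4 = -7/4)
o(I, n) = 7 + n
((-2070 - 925) + F(o(-1, h(-5)), √(19 + 13)))/(-2972 + z(57)) = ((-2070 - 925) + 43*(7 - 7/4))/(-2972 - 25) = (-2995 + 43*(21/4))/(-2997) = (-2995 + 903/4)*(-1/2997) = -11077/4*(-1/2997) = 11077/11988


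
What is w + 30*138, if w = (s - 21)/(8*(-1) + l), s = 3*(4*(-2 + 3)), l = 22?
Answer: 57951/14 ≈ 4139.4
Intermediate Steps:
s = 12 (s = 3*(4*1) = 3*4 = 12)
w = -9/14 (w = (12 - 21)/(8*(-1) + 22) = -9/(-8 + 22) = -9/14 ≈ -0.64286)
w + 30*138 = -9/14 + 30*138 = -9/14 + 4140 = 57951/14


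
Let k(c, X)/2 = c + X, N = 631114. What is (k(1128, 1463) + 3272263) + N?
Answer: 3908559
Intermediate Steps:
k(c, X) = 2*X + 2*c (k(c, X) = 2*(c + X) = 2*(X + c) = 2*X + 2*c)
(k(1128, 1463) + 3272263) + N = ((2*1463 + 2*1128) + 3272263) + 631114 = ((2926 + 2256) + 3272263) + 631114 = (5182 + 3272263) + 631114 = 3277445 + 631114 = 3908559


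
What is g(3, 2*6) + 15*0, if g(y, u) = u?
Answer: 12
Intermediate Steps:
g(3, 2*6) + 15*0 = 2*6 + 15*0 = 12 + 0 = 12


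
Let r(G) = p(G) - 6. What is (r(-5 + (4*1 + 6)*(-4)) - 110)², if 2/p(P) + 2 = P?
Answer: 29746116/2209 ≈ 13466.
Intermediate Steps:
p(P) = 2/(-2 + P)
r(G) = -6 + 2/(-2 + G) (r(G) = 2/(-2 + G) - 6 = -6 + 2/(-2 + G))
(r(-5 + (4*1 + 6)*(-4)) - 110)² = (2*(7 - 3*(-5 + (4*1 + 6)*(-4)))/(-2 + (-5 + (4*1 + 6)*(-4))) - 110)² = (2*(7 - 3*(-5 + (4 + 6)*(-4)))/(-2 + (-5 + (4 + 6)*(-4))) - 110)² = (2*(7 - 3*(-5 + 10*(-4)))/(-2 + (-5 + 10*(-4))) - 110)² = (2*(7 - 3*(-5 - 40))/(-2 + (-5 - 40)) - 110)² = (2*(7 - 3*(-45))/(-2 - 45) - 110)² = (2*(7 + 135)/(-47) - 110)² = (2*(-1/47)*142 - 110)² = (-284/47 - 110)² = (-5454/47)² = 29746116/2209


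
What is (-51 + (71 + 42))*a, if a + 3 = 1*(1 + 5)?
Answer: 186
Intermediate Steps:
a = 3 (a = -3 + 1*(1 + 5) = -3 + 1*6 = -3 + 6 = 3)
(-51 + (71 + 42))*a = (-51 + (71 + 42))*3 = (-51 + 113)*3 = 62*3 = 186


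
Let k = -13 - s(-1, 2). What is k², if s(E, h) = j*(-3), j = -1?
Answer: 256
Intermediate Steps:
s(E, h) = 3 (s(E, h) = -1*(-3) = 3)
k = -16 (k = -13 - 1*3 = -13 - 3 = -16)
k² = (-16)² = 256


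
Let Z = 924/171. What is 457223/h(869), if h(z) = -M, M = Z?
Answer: -26061711/308 ≈ -84616.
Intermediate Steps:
Z = 308/57 (Z = 924*(1/171) = 308/57 ≈ 5.4035)
M = 308/57 ≈ 5.4035
h(z) = -308/57 (h(z) = -1*308/57 = -308/57)
457223/h(869) = 457223/(-308/57) = 457223*(-57/308) = -26061711/308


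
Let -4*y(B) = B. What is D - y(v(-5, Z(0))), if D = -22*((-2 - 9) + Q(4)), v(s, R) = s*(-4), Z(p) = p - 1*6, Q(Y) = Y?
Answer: 159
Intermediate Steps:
Z(p) = -6 + p (Z(p) = p - 6 = -6 + p)
v(s, R) = -4*s
y(B) = -B/4
D = 154 (D = -22*((-2 - 9) + 4) = -22*(-11 + 4) = -22*(-7) = 154)
D - y(v(-5, Z(0))) = 154 - (-1)*(-4*(-5))/4 = 154 - (-1)*20/4 = 154 - 1*(-5) = 154 + 5 = 159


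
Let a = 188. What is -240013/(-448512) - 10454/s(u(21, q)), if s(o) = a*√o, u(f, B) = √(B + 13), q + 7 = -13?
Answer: 240013/448512 + 5227*(-7)^(¾)/658 ≈ -23.638 + 24.173*I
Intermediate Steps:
q = -20 (q = -7 - 13 = -20)
u(f, B) = √(13 + B)
s(o) = 188*√o
-240013/(-448512) - 10454/s(u(21, q)) = -240013/(-448512) - 10454*1/(188*(13 - 20)^(¼)) = -240013*(-1/448512) - 10454*(-(-7)^(¾)/1316) = 240013/448512 - 10454*(-7^(¾)*I^(3/2)/1316) = 240013/448512 - (-5227)*7^(¾)*I^(3/2)/658 = 240013/448512 + 5227*7^(¾)*I^(3/2)/658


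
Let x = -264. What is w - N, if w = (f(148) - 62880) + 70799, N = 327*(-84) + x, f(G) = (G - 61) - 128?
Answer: 35610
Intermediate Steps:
f(G) = -189 + G (f(G) = (-61 + G) - 128 = -189 + G)
N = -27732 (N = 327*(-84) - 264 = -27468 - 264 = -27732)
w = 7878 (w = ((-189 + 148) - 62880) + 70799 = (-41 - 62880) + 70799 = -62921 + 70799 = 7878)
w - N = 7878 - 1*(-27732) = 7878 + 27732 = 35610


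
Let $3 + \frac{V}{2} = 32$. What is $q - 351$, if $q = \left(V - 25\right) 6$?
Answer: $-153$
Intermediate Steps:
$V = 58$ ($V = -6 + 2 \cdot 32 = -6 + 64 = 58$)
$q = 198$ ($q = \left(58 - 25\right) 6 = 33 \cdot 6 = 198$)
$q - 351 = 198 - 351 = -153$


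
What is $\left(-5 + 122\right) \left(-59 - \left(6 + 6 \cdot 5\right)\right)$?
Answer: $-11115$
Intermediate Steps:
$\left(-5 + 122\right) \left(-59 - \left(6 + 6 \cdot 5\right)\right) = 117 \left(-59 - \left(6 + 30\right)\right) = 117 \left(-59 - 36\right) = 117 \left(-95\right) = -11115$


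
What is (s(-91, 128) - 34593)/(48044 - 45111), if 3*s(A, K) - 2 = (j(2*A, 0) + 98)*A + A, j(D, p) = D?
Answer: -96224/8799 ≈ -10.936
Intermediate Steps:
s(A, K) = ⅔ + A/3 + A*(98 + 2*A)/3 (s(A, K) = ⅔ + ((2*A + 98)*A + A)/3 = ⅔ + ((98 + 2*A)*A + A)/3 = ⅔ + (A*(98 + 2*A) + A)/3 = ⅔ + (A + A*(98 + 2*A))/3 = ⅔ + (A/3 + A*(98 + 2*A)/3) = ⅔ + A/3 + A*(98 + 2*A)/3)
(s(-91, 128) - 34593)/(48044 - 45111) = ((⅔ + 33*(-91) + (⅔)*(-91)²) - 34593)/(48044 - 45111) = ((⅔ - 3003 + (⅔)*8281) - 34593)/2933 = ((⅔ - 3003 + 16562/3) - 34593)*(1/2933) = (7555/3 - 34593)*(1/2933) = -96224/3*1/2933 = -96224/8799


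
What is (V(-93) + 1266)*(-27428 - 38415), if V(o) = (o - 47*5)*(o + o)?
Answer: -4100306982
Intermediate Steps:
V(o) = 2*o*(-235 + o) (V(o) = (o - 235)*(2*o) = (-235 + o)*(2*o) = 2*o*(-235 + o))
(V(-93) + 1266)*(-27428 - 38415) = (2*(-93)*(-235 - 93) + 1266)*(-27428 - 38415) = (2*(-93)*(-328) + 1266)*(-65843) = (61008 + 1266)*(-65843) = 62274*(-65843) = -4100306982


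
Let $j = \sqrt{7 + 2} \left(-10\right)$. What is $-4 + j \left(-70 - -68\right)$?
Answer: $56$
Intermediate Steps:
$j = -30$ ($j = \sqrt{9} \left(-10\right) = 3 \left(-10\right) = -30$)
$-4 + j \left(-70 - -68\right) = -4 - 30 \left(-70 - -68\right) = -4 - 30 \left(-70 + 68\right) = -4 - -60 = -4 + 60 = 56$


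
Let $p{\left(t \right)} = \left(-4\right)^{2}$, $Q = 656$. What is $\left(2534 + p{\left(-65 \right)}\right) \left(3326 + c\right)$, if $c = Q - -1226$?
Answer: $13280400$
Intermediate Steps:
$p{\left(t \right)} = 16$
$c = 1882$ ($c = 656 - -1226 = 656 + 1226 = 1882$)
$\left(2534 + p{\left(-65 \right)}\right) \left(3326 + c\right) = \left(2534 + 16\right) \left(3326 + 1882\right) = 2550 \cdot 5208 = 13280400$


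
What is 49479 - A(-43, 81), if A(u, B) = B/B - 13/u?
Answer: 2127541/43 ≈ 49478.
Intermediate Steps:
A(u, B) = 1 - 13/u
49479 - A(-43, 81) = 49479 - (-13 - 43)/(-43) = 49479 - (-1)*(-56)/43 = 49479 - 1*56/43 = 49479 - 56/43 = 2127541/43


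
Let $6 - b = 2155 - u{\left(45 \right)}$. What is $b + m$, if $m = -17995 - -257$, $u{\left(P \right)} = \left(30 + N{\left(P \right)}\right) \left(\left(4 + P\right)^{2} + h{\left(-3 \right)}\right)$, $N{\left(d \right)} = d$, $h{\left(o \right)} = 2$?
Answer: $160338$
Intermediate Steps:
$u{\left(P \right)} = \left(2 + \left(4 + P\right)^{2}\right) \left(30 + P\right)$ ($u{\left(P \right)} = \left(30 + P\right) \left(\left(4 + P\right)^{2} + 2\right) = \left(30 + P\right) \left(2 + \left(4 + P\right)^{2}\right) = \left(2 + \left(4 + P\right)^{2}\right) \left(30 + P\right)$)
$b = 178076$ ($b = 6 - \left(2155 - \left(540 + 45^{3} + 38 \cdot 45^{2} + 258 \cdot 45\right)\right) = 6 - \left(2155 - \left(540 + 91125 + 38 \cdot 2025 + 11610\right)\right) = 6 - \left(2155 - \left(540 + 91125 + 76950 + 11610\right)\right) = 6 - \left(2155 - 180225\right) = 6 - -178070 = 6 + 178070 = 178076$)
$m = -17738$ ($m = -17995 + 257 = -17738$)
$b + m = 178076 - 17738 = 160338$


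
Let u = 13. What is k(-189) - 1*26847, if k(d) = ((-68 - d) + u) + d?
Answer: -26902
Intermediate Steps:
k(d) = -55 (k(d) = ((-68 - d) + 13) + d = (-55 - d) + d = -55)
k(-189) - 1*26847 = -55 - 1*26847 = -55 - 26847 = -26902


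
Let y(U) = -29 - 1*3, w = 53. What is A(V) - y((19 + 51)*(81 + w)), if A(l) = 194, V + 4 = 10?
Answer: 226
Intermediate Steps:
V = 6 (V = -4 + 10 = 6)
y(U) = -32 (y(U) = -29 - 3 = -32)
A(V) - y((19 + 51)*(81 + w)) = 194 - 1*(-32) = 194 + 32 = 226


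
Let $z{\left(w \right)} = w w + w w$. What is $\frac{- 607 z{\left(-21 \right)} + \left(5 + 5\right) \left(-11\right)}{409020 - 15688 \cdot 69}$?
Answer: $\frac{133871}{168363} \approx 0.79513$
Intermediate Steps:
$z{\left(w \right)} = 2 w^{2}$ ($z{\left(w \right)} = w^{2} + w^{2} = 2 w^{2}$)
$\frac{- 607 z{\left(-21 \right)} + \left(5 + 5\right) \left(-11\right)}{409020 - 15688 \cdot 69} = \frac{- 607 \cdot 2 \left(-21\right)^{2} + \left(5 + 5\right) \left(-11\right)}{409020 - 15688 \cdot 69} = \frac{- 607 \cdot 2 \cdot 441 + 10 \left(-11\right)}{409020 - 1082472} = \frac{\left(-607\right) 882 - 110}{409020 - 1082472} = \frac{-535374 - 110}{-673452} = \left(-535484\right) \left(- \frac{1}{673452}\right) = \frac{133871}{168363}$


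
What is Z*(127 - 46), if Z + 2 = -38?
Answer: -3240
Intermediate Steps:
Z = -40 (Z = -2 - 38 = -40)
Z*(127 - 46) = -40*(127 - 46) = -40*81 = -3240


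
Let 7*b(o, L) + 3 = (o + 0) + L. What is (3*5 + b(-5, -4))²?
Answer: 8649/49 ≈ 176.51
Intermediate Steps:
b(o, L) = -3/7 + L/7 + o/7 (b(o, L) = -3/7 + ((o + 0) + L)/7 = -3/7 + (o + L)/7 = -3/7 + (L + o)/7 = -3/7 + (L/7 + o/7) = -3/7 + L/7 + o/7)
(3*5 + b(-5, -4))² = (3*5 + (-3/7 + (⅐)*(-4) + (⅐)*(-5)))² = (15 + (-3/7 - 4/7 - 5/7))² = (15 - 12/7)² = (93/7)² = 8649/49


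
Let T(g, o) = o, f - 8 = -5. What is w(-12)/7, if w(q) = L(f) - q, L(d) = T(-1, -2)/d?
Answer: 34/21 ≈ 1.6190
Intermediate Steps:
f = 3 (f = 8 - 5 = 3)
L(d) = -2/d
w(q) = -⅔ - q (w(q) = -2/3 - q = -2*⅓ - q = -⅔ - q)
w(-12)/7 = (-⅔ - 1*(-12))/7 = (-⅔ + 12)*(⅐) = (34/3)*(⅐) = 34/21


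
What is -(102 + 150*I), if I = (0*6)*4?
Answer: -102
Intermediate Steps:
I = 0 (I = 0*4 = 0)
-(102 + 150*I) = -(102 + 150*0) = -(102 + 0) = -1*102 = -102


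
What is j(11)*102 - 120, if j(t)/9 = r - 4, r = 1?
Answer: -2874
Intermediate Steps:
j(t) = -27 (j(t) = 9*(1 - 4) = 9*(-3) = -27)
j(11)*102 - 120 = -27*102 - 120 = -2754 - 120 = -2874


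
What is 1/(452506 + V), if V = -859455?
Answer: -1/406949 ≈ -2.4573e-6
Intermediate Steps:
1/(452506 + V) = 1/(452506 - 859455) = 1/(-406949) = -1/406949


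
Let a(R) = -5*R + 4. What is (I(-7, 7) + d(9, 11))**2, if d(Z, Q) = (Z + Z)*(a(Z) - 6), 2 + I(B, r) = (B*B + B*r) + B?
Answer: 731025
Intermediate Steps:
a(R) = 4 - 5*R
I(B, r) = -2 + B + B**2 + B*r (I(B, r) = -2 + ((B*B + B*r) + B) = -2 + ((B**2 + B*r) + B) = -2 + (B + B**2 + B*r) = -2 + B + B**2 + B*r)
d(Z, Q) = 2*Z*(-2 - 5*Z) (d(Z, Q) = (Z + Z)*((4 - 5*Z) - 6) = (2*Z)*(-2 - 5*Z) = 2*Z*(-2 - 5*Z))
(I(-7, 7) + d(9, 11))**2 = ((-2 - 7 + (-7)**2 - 7*7) - 2*9*(2 + 5*9))**2 = ((-2 - 7 + 49 - 49) - 2*9*(2 + 45))**2 = (-9 - 2*9*47)**2 = (-9 - 846)**2 = (-855)**2 = 731025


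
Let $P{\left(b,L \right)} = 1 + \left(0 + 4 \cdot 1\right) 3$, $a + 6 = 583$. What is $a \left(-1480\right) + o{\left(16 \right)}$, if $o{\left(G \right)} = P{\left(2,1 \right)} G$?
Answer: $-853752$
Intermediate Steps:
$a = 577$ ($a = -6 + 583 = 577$)
$P{\left(b,L \right)} = 13$ ($P{\left(b,L \right)} = 1 + \left(0 + 4\right) 3 = 1 + 4 \cdot 3 = 1 + 12 = 13$)
$o{\left(G \right)} = 13 G$
$a \left(-1480\right) + o{\left(16 \right)} = 577 \left(-1480\right) + 13 \cdot 16 = -853960 + 208 = -853752$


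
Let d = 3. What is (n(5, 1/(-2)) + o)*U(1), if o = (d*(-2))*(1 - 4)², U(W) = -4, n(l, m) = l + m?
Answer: 198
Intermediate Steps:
o = -54 (o = (3*(-2))*(1 - 4)² = -6*(-3)² = -6*9 = -54)
(n(5, 1/(-2)) + o)*U(1) = ((5 + 1/(-2)) - 54)*(-4) = ((5 - ½) - 54)*(-4) = (9/2 - 54)*(-4) = -99/2*(-4) = 198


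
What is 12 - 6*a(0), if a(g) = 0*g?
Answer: 12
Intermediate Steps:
a(g) = 0
12 - 6*a(0) = 12 - 6*0 = 12 + 0 = 12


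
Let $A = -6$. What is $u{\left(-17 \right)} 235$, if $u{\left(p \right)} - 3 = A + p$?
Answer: $-4700$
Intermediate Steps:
$u{\left(p \right)} = -3 + p$ ($u{\left(p \right)} = 3 + \left(-6 + p\right) = -3 + p$)
$u{\left(-17 \right)} 235 = \left(-3 - 17\right) 235 = \left(-20\right) 235 = -4700$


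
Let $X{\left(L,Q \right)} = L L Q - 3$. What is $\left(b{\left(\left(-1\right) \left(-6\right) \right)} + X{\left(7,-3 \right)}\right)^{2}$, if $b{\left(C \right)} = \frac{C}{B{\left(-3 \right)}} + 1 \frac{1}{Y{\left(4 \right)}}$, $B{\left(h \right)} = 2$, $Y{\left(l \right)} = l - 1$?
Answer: $\frac{193600}{9} \approx 21511.0$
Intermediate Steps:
$Y{\left(l \right)} = -1 + l$
$X{\left(L,Q \right)} = -3 + Q L^{2}$ ($X{\left(L,Q \right)} = L^{2} Q - 3 = Q L^{2} - 3 = -3 + Q L^{2}$)
$b{\left(C \right)} = \frac{1}{3} + \frac{C}{2}$ ($b{\left(C \right)} = \frac{C}{2} + 1 \frac{1}{-1 + 4} = C \frac{1}{2} + 1 \cdot \frac{1}{3} = \frac{C}{2} + 1 \cdot \frac{1}{3} = \frac{C}{2} + \frac{1}{3} = \frac{1}{3} + \frac{C}{2}$)
$\left(b{\left(\left(-1\right) \left(-6\right) \right)} + X{\left(7,-3 \right)}\right)^{2} = \left(\left(\frac{1}{3} + \frac{\left(-1\right) \left(-6\right)}{2}\right) - \left(3 + 3 \cdot 7^{2}\right)\right)^{2} = \left(\left(\frac{1}{3} + \frac{1}{2} \cdot 6\right) - 150\right)^{2} = \left(\left(\frac{1}{3} + 3\right) - 150\right)^{2} = \left(\frac{10}{3} - 150\right)^{2} = \left(- \frac{440}{3}\right)^{2} = \frac{193600}{9}$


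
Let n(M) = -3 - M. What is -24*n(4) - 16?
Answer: 152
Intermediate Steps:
-24*n(4) - 16 = -24*(-3 - 1*4) - 16 = -24*(-3 - 4) - 16 = -24*(-7) - 16 = 168 - 16 = 152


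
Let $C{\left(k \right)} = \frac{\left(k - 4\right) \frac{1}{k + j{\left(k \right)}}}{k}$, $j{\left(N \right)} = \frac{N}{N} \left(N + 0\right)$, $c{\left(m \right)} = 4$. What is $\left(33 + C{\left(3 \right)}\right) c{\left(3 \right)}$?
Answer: $\frac{1186}{9} \approx 131.78$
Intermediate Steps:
$j{\left(N \right)} = N$ ($j{\left(N \right)} = 1 N = N$)
$C{\left(k \right)} = \frac{-4 + k}{2 k^{2}}$ ($C{\left(k \right)} = \frac{\left(k - 4\right) \frac{1}{k + k}}{k} = \frac{\left(-4 + k\right) \frac{1}{2 k}}{k} = \frac{\frac{1}{2} \frac{1}{k} \left(-4 + k\right)}{k} = \frac{-4 + k}{2 k^{2}}$)
$\left(33 + C{\left(3 \right)}\right) c{\left(3 \right)} = \left(33 + \frac{-4 + 3}{2 \cdot 9}\right) 4 = \left(33 + \frac{1}{2} \cdot \frac{1}{9} \left(-1\right)\right) 4 = \left(33 - \frac{1}{18}\right) 4 = \frac{593}{18} \cdot 4 = \frac{1186}{9}$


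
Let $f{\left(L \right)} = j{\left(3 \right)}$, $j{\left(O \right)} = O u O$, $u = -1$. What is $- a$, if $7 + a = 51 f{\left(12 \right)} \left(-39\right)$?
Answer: $-17894$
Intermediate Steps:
$j{\left(O \right)} = - O^{2}$ ($j{\left(O \right)} = O \left(-1\right) O = - O O = - O^{2}$)
$f{\left(L \right)} = -9$ ($f{\left(L \right)} = - 3^{2} = \left(-1\right) 9 = -9$)
$a = 17894$ ($a = -7 + 51 \left(-9\right) \left(-39\right) = -7 - -17901 = -7 + 17901 = 17894$)
$- a = \left(-1\right) 17894 = -17894$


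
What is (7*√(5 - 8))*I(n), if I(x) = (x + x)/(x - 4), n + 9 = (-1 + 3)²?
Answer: 70*I*√3/9 ≈ 13.472*I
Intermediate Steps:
n = -5 (n = -9 + (-1 + 3)² = -9 + 2² = -9 + 4 = -5)
I(x) = 2*x/(-4 + x) (I(x) = (2*x)/(-4 + x) = 2*x/(-4 + x))
(7*√(5 - 8))*I(n) = (7*√(5 - 8))*(2*(-5)/(-4 - 5)) = (7*√(-3))*(2*(-5)/(-9)) = (7*(I*√3))*(2*(-5)*(-⅑)) = (7*I*√3)*(10/9) = 70*I*√3/9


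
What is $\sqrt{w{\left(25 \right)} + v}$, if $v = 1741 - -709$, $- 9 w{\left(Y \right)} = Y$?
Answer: $\frac{5 \sqrt{881}}{3} \approx 49.469$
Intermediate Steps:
$w{\left(Y \right)} = - \frac{Y}{9}$
$v = 2450$ ($v = 1741 + 709 = 2450$)
$\sqrt{w{\left(25 \right)} + v} = \sqrt{\left(- \frac{1}{9}\right) 25 + 2450} = \sqrt{- \frac{25}{9} + 2450} = \sqrt{\frac{22025}{9}} = \frac{5 \sqrt{881}}{3}$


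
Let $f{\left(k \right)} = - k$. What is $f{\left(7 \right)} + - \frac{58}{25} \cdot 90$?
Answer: $- \frac{1079}{5} \approx -215.8$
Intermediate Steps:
$f{\left(7 \right)} + - \frac{58}{25} \cdot 90 = \left(-1\right) 7 + - \frac{58}{25} \cdot 90 = -7 + \left(-58\right) \frac{1}{25} \cdot 90 = -7 - \frac{1044}{5} = - \frac{1079}{5}$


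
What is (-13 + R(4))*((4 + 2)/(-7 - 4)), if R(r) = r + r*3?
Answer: -18/11 ≈ -1.6364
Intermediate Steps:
R(r) = 4*r (R(r) = r + 3*r = 4*r)
(-13 + R(4))*((4 + 2)/(-7 - 4)) = (-13 + 4*4)*((4 + 2)/(-7 - 4)) = (-13 + 16)*(6/(-11)) = 3*(6*(-1/11)) = 3*(-6/11) = -18/11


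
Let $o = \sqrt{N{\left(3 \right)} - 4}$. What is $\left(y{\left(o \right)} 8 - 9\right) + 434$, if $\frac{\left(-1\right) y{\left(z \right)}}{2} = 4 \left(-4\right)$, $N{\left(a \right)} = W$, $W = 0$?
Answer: $681$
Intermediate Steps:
$N{\left(a \right)} = 0$
$o = 2 i$ ($o = \sqrt{0 - 4} = \sqrt{-4} = 2 i \approx 2.0 i$)
$y{\left(z \right)} = 32$ ($y{\left(z \right)} = - 2 \cdot 4 \left(-4\right) = \left(-2\right) \left(-16\right) = 32$)
$\left(y{\left(o \right)} 8 - 9\right) + 434 = \left(32 \cdot 8 - 9\right) + 434 = \left(256 - 9\right) + 434 = 247 + 434 = 681$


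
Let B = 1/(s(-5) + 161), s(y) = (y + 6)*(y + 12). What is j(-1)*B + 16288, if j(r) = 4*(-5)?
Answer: 684091/42 ≈ 16288.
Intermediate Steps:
s(y) = (6 + y)*(12 + y)
j(r) = -20
B = 1/168 (B = 1/((72 + (-5)**2 + 18*(-5)) + 161) = 1/((72 + 25 - 90) + 161) = 1/(7 + 161) = 1/168 ≈ 0.0059524)
j(-1)*B + 16288 = -20*1/168 + 16288 = -5/42 + 16288 = 684091/42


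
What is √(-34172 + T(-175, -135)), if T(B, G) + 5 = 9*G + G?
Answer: I*√35527 ≈ 188.49*I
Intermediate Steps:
T(B, G) = -5 + 10*G (T(B, G) = -5 + (9*G + G) = -5 + 10*G)
√(-34172 + T(-175, -135)) = √(-34172 + (-5 + 10*(-135))) = √(-34172 + (-5 - 1350)) = √(-34172 - 1355) = √(-35527) = I*√35527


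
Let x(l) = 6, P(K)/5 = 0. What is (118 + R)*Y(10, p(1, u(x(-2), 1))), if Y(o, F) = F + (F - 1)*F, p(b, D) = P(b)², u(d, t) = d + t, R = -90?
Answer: 0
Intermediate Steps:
P(K) = 0 (P(K) = 5*0 = 0)
p(b, D) = 0 (p(b, D) = 0² = 0)
Y(o, F) = F + F*(-1 + F) (Y(o, F) = F + (-1 + F)*F = F + F*(-1 + F))
(118 + R)*Y(10, p(1, u(x(-2), 1))) = (118 - 90)*0² = 28*0 = 0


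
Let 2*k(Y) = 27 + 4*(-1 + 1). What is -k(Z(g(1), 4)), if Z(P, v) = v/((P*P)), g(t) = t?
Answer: -27/2 ≈ -13.500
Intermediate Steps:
Z(P, v) = v/P² (Z(P, v) = v/(P²) = v/P²)
k(Y) = 27/2 (k(Y) = (27 + 4*(-1 + 1))/2 = (27 + 4*0)/2 = (27 + 0)/2 = (½)*27 = 27/2)
-k(Z(g(1), 4)) = -1*27/2 = -27/2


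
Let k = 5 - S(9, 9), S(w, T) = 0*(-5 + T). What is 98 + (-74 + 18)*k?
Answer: -182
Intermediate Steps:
S(w, T) = 0
k = 5 (k = 5 - 1*0 = 5 + 0 = 5)
98 + (-74 + 18)*k = 98 + (-74 + 18)*5 = 98 - 56*5 = 98 - 280 = -182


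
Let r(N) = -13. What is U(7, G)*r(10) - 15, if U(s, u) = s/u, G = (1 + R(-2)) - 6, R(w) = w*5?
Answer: -134/15 ≈ -8.9333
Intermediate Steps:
R(w) = 5*w
G = -15 (G = (1 + 5*(-2)) - 6 = (1 - 10) - 6 = -9 - 6 = -15)
U(7, G)*r(10) - 15 = (7/(-15))*(-13) - 15 = (7*(-1/15))*(-13) - 15 = -7/15*(-13) - 15 = 91/15 - 15 = -134/15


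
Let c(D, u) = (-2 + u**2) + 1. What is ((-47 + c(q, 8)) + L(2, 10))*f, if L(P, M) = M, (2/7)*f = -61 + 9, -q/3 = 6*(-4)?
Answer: -4732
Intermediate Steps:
q = 72 (q = -18*(-4) = -3*(-24) = 72)
f = -182 (f = 7*(-61 + 9)/2 = (7/2)*(-52) = -182)
c(D, u) = -1 + u**2
((-47 + c(q, 8)) + L(2, 10))*f = ((-47 + (-1 + 8**2)) + 10)*(-182) = ((-47 + (-1 + 64)) + 10)*(-182) = ((-47 + 63) + 10)*(-182) = (16 + 10)*(-182) = 26*(-182) = -4732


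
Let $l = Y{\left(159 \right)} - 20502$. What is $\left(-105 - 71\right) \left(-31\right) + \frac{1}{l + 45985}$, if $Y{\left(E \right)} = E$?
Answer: $\frac{139902753}{25642} \approx 5456.0$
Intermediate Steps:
$l = -20343$ ($l = 159 - 20502 = -20343$)
$\left(-105 - 71\right) \left(-31\right) + \frac{1}{l + 45985} = \left(-105 - 71\right) \left(-31\right) + \frac{1}{-20343 + 45985} = \left(-176\right) \left(-31\right) + \frac{1}{25642} = 5456 + \frac{1}{25642} = \frac{139902753}{25642}$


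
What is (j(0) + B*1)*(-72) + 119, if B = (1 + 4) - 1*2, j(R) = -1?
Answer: -25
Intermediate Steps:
B = 3 (B = 5 - 2 = 3)
(j(0) + B*1)*(-72) + 119 = (-1 + 3*1)*(-72) + 119 = (-1 + 3)*(-72) + 119 = 2*(-72) + 119 = -144 + 119 = -25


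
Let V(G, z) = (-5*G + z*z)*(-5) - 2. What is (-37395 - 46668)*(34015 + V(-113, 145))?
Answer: 6215366031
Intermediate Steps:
V(G, z) = -2 - 5*z**2 + 25*G (V(G, z) = (-5*G + z**2)*(-5) - 2 = (z**2 - 5*G)*(-5) - 2 = (-5*z**2 + 25*G) - 2 = -2 - 5*z**2 + 25*G)
(-37395 - 46668)*(34015 + V(-113, 145)) = (-37395 - 46668)*(34015 + (-2 - 5*145**2 + 25*(-113))) = -84063*(34015 + (-2 - 5*21025 - 2825)) = -84063*(34015 + (-2 - 105125 - 2825)) = -84063*(34015 - 107952) = -84063*(-73937) = 6215366031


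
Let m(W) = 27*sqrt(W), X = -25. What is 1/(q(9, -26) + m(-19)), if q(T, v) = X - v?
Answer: 1/13852 - 27*I*sqrt(19)/13852 ≈ 7.2192e-5 - 0.0084963*I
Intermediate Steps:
q(T, v) = -25 - v
1/(q(9, -26) + m(-19)) = 1/((-25 - 1*(-26)) + 27*sqrt(-19)) = 1/((-25 + 26) + 27*(I*sqrt(19))) = 1/(1 + 27*I*sqrt(19))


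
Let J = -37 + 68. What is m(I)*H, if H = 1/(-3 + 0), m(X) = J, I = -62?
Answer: -31/3 ≈ -10.333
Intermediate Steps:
J = 31
m(X) = 31
H = -1/3 (H = 1/(-3) = -1/3 ≈ -0.33333)
m(I)*H = 31*(-1/3) = -31/3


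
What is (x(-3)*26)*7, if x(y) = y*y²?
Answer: -4914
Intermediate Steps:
x(y) = y³
(x(-3)*26)*7 = ((-3)³*26)*7 = -27*26*7 = -702*7 = -4914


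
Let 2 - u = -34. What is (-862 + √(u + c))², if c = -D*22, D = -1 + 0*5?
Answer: (862 - √58)² ≈ 7.2997e+5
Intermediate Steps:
u = 36 (u = 2 - 1*(-34) = 2 + 34 = 36)
D = -1 (D = -1 + 0 = -1)
c = 22 (c = -1*(-1)*22 = 1*22 = 22)
(-862 + √(u + c))² = (-862 + √(36 + 22))² = (-862 + √58)²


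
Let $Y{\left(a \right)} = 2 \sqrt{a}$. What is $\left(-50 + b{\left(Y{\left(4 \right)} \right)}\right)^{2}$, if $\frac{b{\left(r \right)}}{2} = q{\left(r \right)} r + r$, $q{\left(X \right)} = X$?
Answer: $100$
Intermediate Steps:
$b{\left(r \right)} = 2 r + 2 r^{2}$ ($b{\left(r \right)} = 2 \left(r r + r\right) = 2 \left(r^{2} + r\right) = 2 \left(r + r^{2}\right) = 2 r + 2 r^{2}$)
$\left(-50 + b{\left(Y{\left(4 \right)} \right)}\right)^{2} = \left(-50 + 2 \cdot 2 \sqrt{4} \left(1 + 2 \sqrt{4}\right)\right)^{2} = \left(-50 + 2 \cdot 2 \cdot 2 \left(1 + 2 \cdot 2\right)\right)^{2} = \left(-50 + 2 \cdot 4 \left(1 + 4\right)\right)^{2} = \left(-50 + 2 \cdot 4 \cdot 5\right)^{2} = \left(-50 + 40\right)^{2} = \left(-10\right)^{2} = 100$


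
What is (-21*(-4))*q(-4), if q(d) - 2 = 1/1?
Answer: 252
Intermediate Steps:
q(d) = 3 (q(d) = 2 + 1/1 = 2 + 1 = 3)
(-21*(-4))*q(-4) = -21*(-4)*3 = 84*3 = 252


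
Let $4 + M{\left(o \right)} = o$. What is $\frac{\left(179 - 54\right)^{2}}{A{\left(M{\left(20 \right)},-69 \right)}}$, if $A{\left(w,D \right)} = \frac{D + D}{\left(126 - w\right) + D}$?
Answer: $- \frac{640625}{138} \approx -4642.2$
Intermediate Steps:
$M{\left(o \right)} = -4 + o$
$A{\left(w,D \right)} = \frac{2 D}{126 + D - w}$
$\frac{\left(179 - 54\right)^{2}}{A{\left(M{\left(20 \right)},-69 \right)}} = \frac{\left(179 - 54\right)^{2}}{2 \left(-69\right) \frac{1}{126 - 69 - \left(-4 + 20\right)}} = \frac{125^{2}}{2 \left(-69\right) \frac{1}{126 - 69 - 16}} = \frac{15625}{2 \left(-69\right) \frac{1}{126 - 69 - 16}} = \frac{15625}{2 \left(-69\right) \frac{1}{41}} = \frac{15625}{- \frac{138}{41}} = 15625 \left(- \frac{41}{138}\right) = - \frac{640625}{138}$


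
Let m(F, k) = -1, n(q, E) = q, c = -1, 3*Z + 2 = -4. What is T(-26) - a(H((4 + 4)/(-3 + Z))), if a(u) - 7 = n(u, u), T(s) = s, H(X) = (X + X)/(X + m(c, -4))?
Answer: -445/13 ≈ -34.231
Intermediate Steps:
Z = -2 (Z = -⅔ + (⅓)*(-4) = -⅔ - 4/3 = -2)
H(X) = 2*X/(-1 + X) (H(X) = (X + X)/(X - 1) = (2*X)/(-1 + X) = 2*X/(-1 + X))
a(u) = 7 + u
T(-26) - a(H((4 + 4)/(-3 + Z))) = -26 - (7 + 2*((4 + 4)/(-3 - 2))/(-1 + (4 + 4)/(-3 - 2))) = -26 - (7 + 2*(8/(-5))/(-1 + 8/(-5))) = -26 - (7 + 2*(8*(-⅕))/(-1 + 8*(-⅕))) = -26 - (7 + 2*(-8/5)/(-1 - 8/5)) = -26 - (7 + 2*(-8/5)/(-13/5)) = -26 - (7 + 2*(-8/5)*(-5/13)) = -26 - (7 + 16/13) = -26 - 1*107/13 = -26 - 107/13 = -445/13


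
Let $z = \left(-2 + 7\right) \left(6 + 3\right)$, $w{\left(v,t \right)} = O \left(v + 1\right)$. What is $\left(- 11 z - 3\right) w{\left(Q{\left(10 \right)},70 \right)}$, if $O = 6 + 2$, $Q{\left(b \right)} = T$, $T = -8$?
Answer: $27888$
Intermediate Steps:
$Q{\left(b \right)} = -8$
$O = 8$
$w{\left(v,t \right)} = 8 + 8 v$ ($w{\left(v,t \right)} = 8 \left(v + 1\right) = 8 \left(1 + v\right) = 8 + 8 v$)
$z = 45$ ($z = 5 \cdot 9 = 45$)
$\left(- 11 z - 3\right) w{\left(Q{\left(10 \right)},70 \right)} = \left(\left(-11\right) 45 - 3\right) \left(8 + 8 \left(-8\right)\right) = \left(-495 - 3\right) \left(8 - 64\right) = \left(-498\right) \left(-56\right) = 27888$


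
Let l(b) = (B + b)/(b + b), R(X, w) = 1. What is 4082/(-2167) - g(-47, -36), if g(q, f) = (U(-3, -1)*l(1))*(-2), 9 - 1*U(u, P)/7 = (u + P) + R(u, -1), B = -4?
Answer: -550166/2167 ≈ -253.88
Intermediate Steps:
U(u, P) = 56 - 7*P - 7*u (U(u, P) = 63 - 7*((u + P) + 1) = 63 - 7*((P + u) + 1) = 63 - 7*(1 + P + u) = 63 + (-7 - 7*P - 7*u) = 56 - 7*P - 7*u)
l(b) = (-4 + b)/(2*b) (l(b) = (-4 + b)/(b + b) = (-4 + b)/((2*b)) = (-4 + b)*(1/(2*b)) = (-4 + b)/(2*b))
g(q, f) = 252 (g(q, f) = ((56 - 7*(-1) - 7*(-3))*((1/2)*(-4 + 1)/1))*(-2) = ((56 + 7 + 21)*((1/2)*1*(-3)))*(-2) = (84*(-3/2))*(-2) = -126*(-2) = 252)
4082/(-2167) - g(-47, -36) = 4082/(-2167) - 1*252 = 4082*(-1/2167) - 252 = -4082/2167 - 252 = -550166/2167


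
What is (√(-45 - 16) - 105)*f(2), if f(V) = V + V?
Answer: -420 + 4*I*√61 ≈ -420.0 + 31.241*I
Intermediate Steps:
f(V) = 2*V
(√(-45 - 16) - 105)*f(2) = (√(-45 - 16) - 105)*(2*2) = (√(-61) - 105)*4 = (I*√61 - 105)*4 = (-105 + I*√61)*4 = -420 + 4*I*√61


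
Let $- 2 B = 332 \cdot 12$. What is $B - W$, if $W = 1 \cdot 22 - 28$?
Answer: $-1986$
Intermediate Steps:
$W = -6$ ($W = 22 - 28 = -6$)
$B = -1992$ ($B = - \frac{332 \cdot 12}{2} = \left(- \frac{1}{2}\right) 3984 = -1992$)
$B - W = -1992 - -6 = -1992 + 6 = -1986$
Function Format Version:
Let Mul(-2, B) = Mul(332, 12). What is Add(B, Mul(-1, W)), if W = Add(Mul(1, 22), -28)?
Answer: -1986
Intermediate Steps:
W = -6 (W = Add(22, -28) = -6)
B = -1992 (B = Mul(Rational(-1, 2), Mul(332, 12)) = Mul(Rational(-1, 2), 3984) = -1992)
Add(B, Mul(-1, W)) = Add(-1992, Mul(-1, -6)) = Add(-1992, 6) = -1986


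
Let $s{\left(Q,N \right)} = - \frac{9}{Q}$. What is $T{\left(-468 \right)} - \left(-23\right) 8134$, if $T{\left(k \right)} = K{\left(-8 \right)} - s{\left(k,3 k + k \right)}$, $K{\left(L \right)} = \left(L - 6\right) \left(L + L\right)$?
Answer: $\frac{9739911}{52} \approx 1.8731 \cdot 10^{5}$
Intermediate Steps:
$K{\left(L \right)} = 2 L \left(-6 + L\right)$ ($K{\left(L \right)} = \left(-6 + L\right) 2 L = 2 L \left(-6 + L\right)$)
$T{\left(k \right)} = 224 + \frac{9}{k}$ ($T{\left(k \right)} = 2 \left(-8\right) \left(-6 - 8\right) - - \frac{9}{k} = 2 \left(-8\right) \left(-14\right) + \frac{9}{k} = 224 + \frac{9}{k}$)
$T{\left(-468 \right)} - \left(-23\right) 8134 = \left(224 + \frac{9}{-468}\right) - \left(-23\right) 8134 = \left(224 + 9 \left(- \frac{1}{468}\right)\right) - -187082 = \left(224 - \frac{1}{52}\right) + 187082 = \frac{11647}{52} + 187082 = \frac{9739911}{52}$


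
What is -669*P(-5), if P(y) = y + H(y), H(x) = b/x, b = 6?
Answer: 20739/5 ≈ 4147.8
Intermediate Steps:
H(x) = 6/x
P(y) = y + 6/y
-669*P(-5) = -669*(-5 + 6/(-5)) = -669*(-5 + 6*(-1/5)) = -669*(-5 - 6/5) = -669*(-31/5) = 20739/5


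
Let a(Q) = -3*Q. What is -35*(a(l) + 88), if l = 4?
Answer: -2660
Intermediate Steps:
-35*(a(l) + 88) = -35*(-3*4 + 88) = -35*(-12 + 88) = -35*76 = -2660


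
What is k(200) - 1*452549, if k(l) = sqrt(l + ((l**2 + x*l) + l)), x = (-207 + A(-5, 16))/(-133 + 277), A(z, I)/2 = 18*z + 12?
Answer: -452549 + 25*sqrt(2298)/6 ≈ -4.5235e+5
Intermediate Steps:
A(z, I) = 24 + 36*z (A(z, I) = 2*(18*z + 12) = 2*(12 + 18*z) = 24 + 36*z)
x = -121/48 (x = (-207 + (24 + 36*(-5)))/(-133 + 277) = (-207 + (24 - 180))/144 = (-207 - 156)*(1/144) = -363*1/144 = -121/48 ≈ -2.5208)
k(l) = sqrt(l**2 - 25*l/48) (k(l) = sqrt(l + ((l**2 - 121*l/48) + l)) = sqrt(l + (l**2 - 73*l/48)) = sqrt(l**2 - 25*l/48))
k(200) - 1*452549 = sqrt(200*(-25/48 + 200)) - 1*452549 = sqrt(200*(9575/48)) - 452549 = sqrt(239375/6) - 452549 = 25*sqrt(2298)/6 - 452549 = -452549 + 25*sqrt(2298)/6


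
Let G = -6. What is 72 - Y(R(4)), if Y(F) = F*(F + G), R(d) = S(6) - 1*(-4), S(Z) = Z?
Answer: 32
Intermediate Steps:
R(d) = 10 (R(d) = 6 - 1*(-4) = 6 + 4 = 10)
Y(F) = F*(-6 + F) (Y(F) = F*(F - 6) = F*(-6 + F))
72 - Y(R(4)) = 72 - 10*(-6 + 10) = 72 - 10*4 = 72 - 1*40 = 72 - 40 = 32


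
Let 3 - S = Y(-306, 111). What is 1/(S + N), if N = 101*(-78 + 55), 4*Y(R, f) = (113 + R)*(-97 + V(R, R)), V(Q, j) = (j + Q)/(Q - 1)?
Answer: -1228/8478191 ≈ -0.00014484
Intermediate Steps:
V(Q, j) = (Q + j)/(-1 + Q)
Y(R, f) = (-97 + 2*R/(-1 + R))*(113 + R)/4 (Y(R, f) = ((113 + R)*(-97 + (R + R)/(-1 + R)))/4 = ((113 + R)*(-97 + (2*R)/(-1 + R)))/4 = ((113 + R)*(-97 + 2*R/(-1 + R)))/4 = ((-97 + 2*R/(-1 + R))*(113 + R))/4 = (-97 + 2*R/(-1 + R))*(113 + R)/4)
S = -5625547/1228 (S = 3 - (10961 - 10638*(-306) - 95*(-306)²)/(4*(-1 - 306)) = 3 - (10961 + 3255228 - 95*93636)/(4*(-307)) = 3 - (-1)*(10961 + 3255228 - 8895420)/(4*307) = 3 - (-1)*(-5629231)/(4*307) = 3 - 1*5629231/1228 = 3 - 5629231/1228 = -5625547/1228 ≈ -4581.1)
N = -2323 (N = 101*(-23) = -2323)
1/(S + N) = 1/(-5625547/1228 - 2323) = 1/(-8478191/1228) = -1228/8478191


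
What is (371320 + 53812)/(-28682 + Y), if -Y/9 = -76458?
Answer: 106283/164860 ≈ 0.64469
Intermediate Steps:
Y = 688122 (Y = -9*(-76458) = 688122)
(371320 + 53812)/(-28682 + Y) = (371320 + 53812)/(-28682 + 688122) = 425132/659440 = 425132*(1/659440) = 106283/164860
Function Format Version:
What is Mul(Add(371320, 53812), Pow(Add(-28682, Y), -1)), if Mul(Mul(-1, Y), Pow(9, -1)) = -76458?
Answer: Rational(106283, 164860) ≈ 0.64469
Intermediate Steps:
Y = 688122 (Y = Mul(-9, -76458) = 688122)
Mul(Add(371320, 53812), Pow(Add(-28682, Y), -1)) = Mul(Add(371320, 53812), Pow(Add(-28682, 688122), -1)) = Mul(425132, Pow(659440, -1)) = Mul(425132, Rational(1, 659440)) = Rational(106283, 164860)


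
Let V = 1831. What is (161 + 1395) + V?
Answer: 3387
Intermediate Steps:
(161 + 1395) + V = (161 + 1395) + 1831 = 1556 + 1831 = 3387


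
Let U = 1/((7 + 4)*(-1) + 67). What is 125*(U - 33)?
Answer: -230875/56 ≈ -4122.8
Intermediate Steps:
U = 1/56 (U = 1/(11*(-1) + 67) = 1/(-11 + 67) = 1/56 ≈ 0.017857)
125*(U - 33) = 125*(1/56 - 33) = 125*(-1847/56) = -230875/56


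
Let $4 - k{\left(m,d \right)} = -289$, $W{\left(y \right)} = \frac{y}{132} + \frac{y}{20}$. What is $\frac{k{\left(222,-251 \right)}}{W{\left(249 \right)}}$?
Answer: $\frac{32230}{1577} \approx 20.438$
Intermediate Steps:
$W{\left(y \right)} = \frac{19 y}{330}$ ($W{\left(y \right)} = y \frac{1}{132} + y \frac{1}{20} = \frac{y}{132} + \frac{y}{20} = \frac{19 y}{330}$)
$k{\left(m,d \right)} = 293$ ($k{\left(m,d \right)} = 4 - -289 = 4 + 289 = 293$)
$\frac{k{\left(222,-251 \right)}}{W{\left(249 \right)}} = \frac{293}{\frac{19}{330} \cdot 249} = \frac{293}{\frac{1577}{110}} = 293 \cdot \frac{110}{1577} = \frac{32230}{1577}$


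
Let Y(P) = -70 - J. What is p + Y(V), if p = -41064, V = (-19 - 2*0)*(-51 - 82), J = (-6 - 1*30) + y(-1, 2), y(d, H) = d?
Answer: -41097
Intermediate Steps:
J = -37 (J = (-6 - 1*30) - 1 = (-6 - 30) - 1 = -36 - 1 = -37)
V = 2527 (V = (-19 + 0)*(-133) = -19*(-133) = 2527)
Y(P) = -33 (Y(P) = -70 - 1*(-37) = -70 + 37 = -33)
p + Y(V) = -41064 - 33 = -41097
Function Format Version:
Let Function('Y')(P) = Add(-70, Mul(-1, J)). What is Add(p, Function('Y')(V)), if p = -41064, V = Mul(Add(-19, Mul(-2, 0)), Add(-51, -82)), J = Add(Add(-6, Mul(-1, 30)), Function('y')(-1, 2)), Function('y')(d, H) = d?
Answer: -41097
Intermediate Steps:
J = -37 (J = Add(Add(-6, Mul(-1, 30)), -1) = Add(Add(-6, -30), -1) = Add(-36, -1) = -37)
V = 2527 (V = Mul(Add(-19, 0), -133) = Mul(-19, -133) = 2527)
Function('Y')(P) = -33 (Function('Y')(P) = Add(-70, Mul(-1, -37)) = Add(-70, 37) = -33)
Add(p, Function('Y')(V)) = Add(-41064, -33) = -41097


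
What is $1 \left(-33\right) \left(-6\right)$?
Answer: $198$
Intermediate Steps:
$1 \left(-33\right) \left(-6\right) = \left(-33\right) \left(-6\right) = 198$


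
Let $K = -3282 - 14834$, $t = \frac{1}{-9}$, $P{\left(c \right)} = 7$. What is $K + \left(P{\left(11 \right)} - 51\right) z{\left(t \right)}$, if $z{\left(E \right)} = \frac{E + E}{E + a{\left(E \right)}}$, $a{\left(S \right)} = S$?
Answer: $-18160$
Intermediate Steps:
$t = - \frac{1}{9} \approx -0.11111$
$z{\left(E \right)} = 1$ ($z{\left(E \right)} = \frac{E + E}{E + E} = \frac{2 E}{2 E} = 2 E \frac{1}{2 E} = 1$)
$K = -18116$ ($K = -3282 - 14834 = -18116$)
$K + \left(P{\left(11 \right)} - 51\right) z{\left(t \right)} = -18116 + \left(7 - 51\right) 1 = -18116 - 44 = -18160$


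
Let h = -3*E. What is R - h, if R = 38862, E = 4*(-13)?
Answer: 38706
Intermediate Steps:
E = -52
h = 156 (h = -3*(-52) = 156)
R - h = 38862 - 1*156 = 38862 - 156 = 38706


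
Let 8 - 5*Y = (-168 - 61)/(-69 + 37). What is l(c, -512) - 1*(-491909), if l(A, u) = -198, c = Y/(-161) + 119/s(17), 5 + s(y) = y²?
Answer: 491711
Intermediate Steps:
Y = 27/160 (Y = 8/5 - (-168 - 61)/(5*(-69 + 37)) = 8/5 - (-229)/(5*(-32)) = 8/5 - (-229)*(-1)/(5*32) = 8/5 - ⅕*229/32 = 8/5 - 229/160 = 27/160 ≈ 0.16875)
s(y) = -5 + y²
c = 764443/1828960 (c = (27/160)/(-161) + 119/(-5 + 17²) = (27/160)*(-1/161) + 119/(-5 + 289) = -27/25760 + 119/284 = 764443/1828960 ≈ 0.41797)
l(c, -512) - 1*(-491909) = -198 - 1*(-491909) = -198 + 491909 = 491711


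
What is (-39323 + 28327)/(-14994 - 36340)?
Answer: 5498/25667 ≈ 0.21421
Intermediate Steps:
(-39323 + 28327)/(-14994 - 36340) = -10996/(-51334) = -10996*(-1/51334) = 5498/25667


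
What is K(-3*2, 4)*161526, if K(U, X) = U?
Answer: -969156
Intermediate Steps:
K(-3*2, 4)*161526 = -3*2*161526 = -6*161526 = -969156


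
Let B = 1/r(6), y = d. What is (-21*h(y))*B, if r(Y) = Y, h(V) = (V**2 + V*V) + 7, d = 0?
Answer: -49/2 ≈ -24.500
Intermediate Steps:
y = 0
h(V) = 7 + 2*V**2 (h(V) = (V**2 + V**2) + 7 = 2*V**2 + 7 = 7 + 2*V**2)
B = 1/6 ≈ 0.16667
(-21*h(y))*B = -21*(7 + 2*0**2)*(1/6) = -21*(7 + 2*0)*(1/6) = -21*(7 + 0)*(1/6) = -21*7*(1/6) = -147*1/6 = -49/2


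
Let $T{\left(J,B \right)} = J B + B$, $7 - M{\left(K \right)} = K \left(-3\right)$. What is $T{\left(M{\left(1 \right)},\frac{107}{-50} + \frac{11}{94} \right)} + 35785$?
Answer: $\frac{42021228}{1175} \approx 35763.0$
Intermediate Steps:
$M{\left(K \right)} = 7 + 3 K$ ($M{\left(K \right)} = 7 - K \left(-3\right) = 7 - - 3 K = 7 + 3 K$)
$T{\left(J,B \right)} = B + B J$ ($T{\left(J,B \right)} = B J + B = B + B J$)
$T{\left(M{\left(1 \right)},\frac{107}{-50} + \frac{11}{94} \right)} + 35785 = \left(\frac{107}{-50} + \frac{11}{94}\right) \left(1 + \left(7 + 3 \cdot 1\right)\right) + 35785 = \left(107 \left(- \frac{1}{50}\right) + 11 \cdot \frac{1}{94}\right) \left(1 + \left(7 + 3\right)\right) + 35785 = \left(- \frac{107}{50} + \frac{11}{94}\right) \left(1 + 10\right) + 35785 = \left(- \frac{2377}{1175}\right) 11 + 35785 = - \frac{26147}{1175} + 35785 = \frac{42021228}{1175}$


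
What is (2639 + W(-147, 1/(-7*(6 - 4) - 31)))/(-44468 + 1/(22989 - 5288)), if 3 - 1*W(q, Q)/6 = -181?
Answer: -3487097/41427793 ≈ -0.084173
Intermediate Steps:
W(q, Q) = 1104 (W(q, Q) = 18 - 6*(-181) = 18 + 1086 = 1104)
(2639 + W(-147, 1/(-7*(6 - 4) - 31)))/(-44468 + 1/(22989 - 5288)) = (2639 + 1104)/(-44468 + 1/(22989 - 5288)) = 3743/(-44468 + 1/17701) = 3743/(-787128067/17701) = 3743*(-17701/787128067) = -3487097/41427793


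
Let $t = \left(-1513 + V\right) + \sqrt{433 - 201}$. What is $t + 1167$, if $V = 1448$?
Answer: $1102 + 2 \sqrt{58} \approx 1117.2$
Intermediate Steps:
$t = -65 + 2 \sqrt{58}$ ($t = \left(-1513 + 1448\right) + \sqrt{433 - 201} = -65 + \sqrt{232} = -65 + 2 \sqrt{58} \approx -49.768$)
$t + 1167 = \left(-65 + 2 \sqrt{58}\right) + 1167 = 1102 + 2 \sqrt{58}$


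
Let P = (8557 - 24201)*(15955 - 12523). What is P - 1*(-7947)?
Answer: -53682261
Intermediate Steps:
P = -53690208 (P = -15644*3432 = -53690208)
P - 1*(-7947) = -53690208 - 1*(-7947) = -53690208 + 7947 = -53682261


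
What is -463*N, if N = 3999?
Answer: -1851537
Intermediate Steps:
-463*N = -463*3999 = -1851537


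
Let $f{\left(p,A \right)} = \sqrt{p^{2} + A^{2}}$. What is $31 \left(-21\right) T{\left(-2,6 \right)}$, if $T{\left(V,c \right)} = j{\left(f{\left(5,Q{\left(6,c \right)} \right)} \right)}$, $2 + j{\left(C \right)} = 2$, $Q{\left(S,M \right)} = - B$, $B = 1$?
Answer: $0$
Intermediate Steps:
$Q{\left(S,M \right)} = -1$ ($Q{\left(S,M \right)} = \left(-1\right) 1 = -1$)
$f{\left(p,A \right)} = \sqrt{A^{2} + p^{2}}$
$j{\left(C \right)} = 0$ ($j{\left(C \right)} = -2 + 2 = 0$)
$T{\left(V,c \right)} = 0$
$31 \left(-21\right) T{\left(-2,6 \right)} = 31 \left(-21\right) 0 = \left(-651\right) 0 = 0$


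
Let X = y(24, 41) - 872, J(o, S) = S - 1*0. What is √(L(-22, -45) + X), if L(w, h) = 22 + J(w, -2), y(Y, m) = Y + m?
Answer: I*√787 ≈ 28.054*I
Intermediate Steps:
J(o, S) = S (J(o, S) = S + 0 = S)
X = -807 (X = (24 + 41) - 872 = 65 - 872 = -807)
L(w, h) = 20 (L(w, h) = 22 - 2 = 20)
√(L(-22, -45) + X) = √(20 - 807) = √(-787) = I*√787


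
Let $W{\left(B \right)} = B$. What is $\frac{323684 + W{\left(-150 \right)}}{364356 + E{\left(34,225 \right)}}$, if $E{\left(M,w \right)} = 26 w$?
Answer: $\frac{161767}{185103} \approx 0.87393$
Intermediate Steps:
$\frac{323684 + W{\left(-150 \right)}}{364356 + E{\left(34,225 \right)}} = \frac{323684 - 150}{364356 + 26 \cdot 225} = \frac{323534}{364356 + 5850} = \frac{323534}{370206} = 323534 \cdot \frac{1}{370206} = \frac{161767}{185103}$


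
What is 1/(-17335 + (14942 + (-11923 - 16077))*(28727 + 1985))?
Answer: -1/401054631 ≈ -2.4934e-9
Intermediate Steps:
1/(-17335 + (14942 + (-11923 - 16077))*(28727 + 1985)) = 1/(-17335 + (14942 - 28000)*30712) = 1/(-17335 - 13058*30712) = 1/(-17335 - 401037296) = 1/(-401054631) = -1/401054631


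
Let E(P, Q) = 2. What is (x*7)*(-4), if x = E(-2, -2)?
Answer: -56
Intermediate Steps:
x = 2
(x*7)*(-4) = (2*7)*(-4) = 14*(-4) = -56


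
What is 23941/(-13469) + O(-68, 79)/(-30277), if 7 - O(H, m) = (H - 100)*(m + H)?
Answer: -749846652/407800913 ≈ -1.8388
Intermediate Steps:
O(H, m) = 7 - (-100 + H)*(H + m) (O(H, m) = 7 - (H - 100)*(m + H) = 7 - (-100 + H)*(H + m))
23941/(-13469) + O(-68, 79)/(-30277) = 23941/(-13469) + (7 - 1*(-68)**2 + 100*(-68) + 100*79 - 1*(-68)*79)/(-30277) = 23941*(-1/13469) + (7 - 1*4624 - 6800 + 7900 + 5372)*(-1/30277) = -23941/13469 + (7 - 4624 - 6800 + 7900 + 5372)*(-1/30277) = -23941/13469 + 1855*(-1/30277) = -23941/13469 - 1855/30277 = -749846652/407800913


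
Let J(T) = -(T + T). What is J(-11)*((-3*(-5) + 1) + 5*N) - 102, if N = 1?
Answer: 360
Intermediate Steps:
J(T) = -2*T
J(-11)*((-3*(-5) + 1) + 5*N) - 102 = (-2*(-11))*((-3*(-5) + 1) + 5*1) - 102 = 22*((15 + 1) + 5) - 102 = 22*(16 + 5) - 102 = 22*21 - 102 = 462 - 102 = 360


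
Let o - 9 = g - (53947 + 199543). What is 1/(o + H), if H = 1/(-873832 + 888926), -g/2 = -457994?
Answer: 15094/9999880659 ≈ 1.5094e-6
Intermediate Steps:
g = 915988 (g = -2*(-457994) = 915988)
o = 662507 (o = 9 + (915988 - (53947 + 199543)) = 9 + (915988 - 1*253490) = 9 + (915988 - 253490) = 9 + 662498 = 662507)
H = 1/15094 ≈ 6.6251e-5
1/(o + H) = 1/(662507 + 1/15094) = 1/(9999880659/15094) = 15094/9999880659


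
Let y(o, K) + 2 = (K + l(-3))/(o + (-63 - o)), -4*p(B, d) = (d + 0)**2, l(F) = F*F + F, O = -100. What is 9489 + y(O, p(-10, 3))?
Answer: 796903/84 ≈ 9486.9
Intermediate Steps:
l(F) = F + F**2 (l(F) = F**2 + F = F + F**2)
p(B, d) = -d**2/4 (p(B, d) = -(d + 0)**2/4 = -d**2/4)
y(o, K) = -44/21 - K/63 (y(o, K) = -2 + (K - 3*(1 - 3))/(o + (-63 - o)) = -2 + (K - 3*(-2))/(-63) = -2 + (K + 6)*(-1/63) = -2 + (6 + K)*(-1/63) = -2 + (-2/21 - K/63) = -44/21 - K/63)
9489 + y(O, p(-10, 3)) = 9489 + (-44/21 - (-1)*3**2/252) = 9489 + (-44/21 - (-1)*9/252) = 9489 + (-44/21 - 1/63*(-9/4)) = 9489 + (-44/21 + 1/28) = 9489 - 173/84 = 796903/84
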